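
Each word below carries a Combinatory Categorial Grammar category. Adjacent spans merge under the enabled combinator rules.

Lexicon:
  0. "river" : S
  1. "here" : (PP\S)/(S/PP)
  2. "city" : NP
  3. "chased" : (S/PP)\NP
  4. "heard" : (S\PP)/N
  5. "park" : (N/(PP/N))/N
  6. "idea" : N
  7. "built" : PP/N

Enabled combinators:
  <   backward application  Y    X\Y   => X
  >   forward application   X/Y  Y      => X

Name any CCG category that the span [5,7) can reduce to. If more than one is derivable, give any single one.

[0,8] S   <
  [0,4] PP   <
    [0,1] "river" : S
    [1,4] PP\S   >
      [1,2] "here" : (PP\S)/(S/PP)
      [2,4] S/PP   <
        [2,3] "city" : NP
        [3,4] "chased" : (S/PP)\NP
  [4,8] S\PP   >
    [4,5] "heard" : (S\PP)/N
    [5,8] N   >
      [5,7] N/(PP/N)   >
        [5,6] "park" : (N/(PP/N))/N
        [6,7] "idea" : N
      [7,8] "built" : PP/N

N/(PP/N)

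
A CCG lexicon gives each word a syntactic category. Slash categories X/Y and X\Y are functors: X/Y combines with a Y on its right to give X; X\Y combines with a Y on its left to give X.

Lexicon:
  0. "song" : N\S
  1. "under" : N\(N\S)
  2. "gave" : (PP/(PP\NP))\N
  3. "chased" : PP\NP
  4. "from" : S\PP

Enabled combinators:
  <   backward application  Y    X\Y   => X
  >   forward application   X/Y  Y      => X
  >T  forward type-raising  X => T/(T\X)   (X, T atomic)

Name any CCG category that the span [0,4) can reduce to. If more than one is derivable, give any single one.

[0,5] S   <
  [0,4] PP   >
    [0,3] PP/(PP\NP)   <
      [0,2] N   <
        [0,1] "song" : N\S
        [1,2] "under" : N\(N\S)
      [2,3] "gave" : (PP/(PP\NP))\N
    [3,4] "chased" : PP\NP
  [4,5] "from" : S\PP

PP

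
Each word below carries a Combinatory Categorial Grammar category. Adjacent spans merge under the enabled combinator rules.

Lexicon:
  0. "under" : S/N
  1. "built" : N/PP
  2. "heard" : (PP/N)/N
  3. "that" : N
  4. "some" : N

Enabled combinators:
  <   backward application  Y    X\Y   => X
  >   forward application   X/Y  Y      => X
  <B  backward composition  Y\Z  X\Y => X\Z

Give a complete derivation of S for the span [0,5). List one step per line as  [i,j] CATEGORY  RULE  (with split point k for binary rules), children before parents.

[0,1] S/N  lex  "under"
[1,2] N/PP  lex  "built"
[2,3] (PP/N)/N  lex  "heard"
[3,4] N  lex  "that"
[2,4] PP/N  >  k=3
[4,5] N  lex  "some"
[2,5] PP  >  k=4
[1,5] N  >  k=2
[0,5] S  >  k=1

[0,5] S   >
  [0,1] "under" : S/N
  [1,5] N   >
    [1,2] "built" : N/PP
    [2,5] PP   >
      [2,4] PP/N   >
        [2,3] "heard" : (PP/N)/N
        [3,4] "that" : N
      [4,5] "some" : N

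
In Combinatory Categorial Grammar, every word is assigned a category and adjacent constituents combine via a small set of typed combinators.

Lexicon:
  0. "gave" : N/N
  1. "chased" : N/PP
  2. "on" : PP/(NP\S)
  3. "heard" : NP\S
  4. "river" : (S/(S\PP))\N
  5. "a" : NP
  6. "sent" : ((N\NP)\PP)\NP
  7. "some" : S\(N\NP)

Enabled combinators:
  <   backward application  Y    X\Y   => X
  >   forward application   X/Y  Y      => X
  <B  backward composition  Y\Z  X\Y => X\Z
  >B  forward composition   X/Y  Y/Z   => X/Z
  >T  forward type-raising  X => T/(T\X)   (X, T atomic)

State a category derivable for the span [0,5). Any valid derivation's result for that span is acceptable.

[0,8] S   >
  [0,5] S/(S\PP)   <
    [0,4] N   >
      [0,2] N/PP   >B
        [0,1] "gave" : N/N
        [1,2] "chased" : N/PP
      [2,4] PP   >
        [2,3] "on" : PP/(NP\S)
        [3,4] "heard" : NP\S
    [4,5] "river" : (S/(S\PP))\N
  [5,8] S\PP   <B
    [5,7] (N\NP)\PP   <
      [5,6] "a" : NP
      [6,7] "sent" : ((N\NP)\PP)\NP
    [7,8] "some" : S\(N\NP)

S/(S\PP)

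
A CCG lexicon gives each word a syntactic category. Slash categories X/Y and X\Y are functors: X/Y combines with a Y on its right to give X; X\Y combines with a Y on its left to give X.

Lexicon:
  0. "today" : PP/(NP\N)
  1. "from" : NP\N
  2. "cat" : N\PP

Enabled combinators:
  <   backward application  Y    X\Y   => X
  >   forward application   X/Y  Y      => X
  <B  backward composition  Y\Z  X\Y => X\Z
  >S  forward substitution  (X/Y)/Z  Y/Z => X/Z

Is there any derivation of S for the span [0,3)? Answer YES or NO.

NO

PP/(NP\N) NP\N N\PP
CKY chart[0,3] = {N}; S ∉ chart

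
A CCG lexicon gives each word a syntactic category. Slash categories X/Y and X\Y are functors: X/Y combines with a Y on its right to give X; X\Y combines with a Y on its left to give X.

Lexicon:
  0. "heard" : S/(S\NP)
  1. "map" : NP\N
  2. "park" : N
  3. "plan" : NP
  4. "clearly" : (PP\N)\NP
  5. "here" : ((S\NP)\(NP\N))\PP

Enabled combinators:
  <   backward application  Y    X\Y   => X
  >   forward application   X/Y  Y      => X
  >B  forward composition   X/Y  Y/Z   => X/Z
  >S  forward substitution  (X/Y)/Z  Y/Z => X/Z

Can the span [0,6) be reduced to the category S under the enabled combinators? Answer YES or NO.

[0,6] S   >
  [0,1] "heard" : S/(S\NP)
  [1,6] S\NP   <
    [1,2] "map" : NP\N
    [2,6] (S\NP)\(NP\N)   <
      [2,5] PP   <
        [2,3] "park" : N
        [3,5] PP\N   <
          [3,4] "plan" : NP
          [4,5] "clearly" : (PP\N)\NP
      [5,6] "here" : ((S\NP)\(NP\N))\PP

YES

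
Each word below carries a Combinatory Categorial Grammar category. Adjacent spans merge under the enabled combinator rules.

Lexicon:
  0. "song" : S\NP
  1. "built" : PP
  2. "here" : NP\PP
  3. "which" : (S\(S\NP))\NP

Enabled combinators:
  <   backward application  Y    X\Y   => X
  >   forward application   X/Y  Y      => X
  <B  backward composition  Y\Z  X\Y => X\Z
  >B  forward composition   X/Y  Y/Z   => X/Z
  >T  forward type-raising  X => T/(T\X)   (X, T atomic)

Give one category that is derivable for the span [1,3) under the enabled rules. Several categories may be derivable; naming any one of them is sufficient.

[0,4] S   <
  [0,1] "song" : S\NP
  [1,4] S\(S\NP)   <
    [1,3] NP   >
      [1,2] NP/(NP\PP)   >T
        [1,2] "built" : PP
      [2,3] "here" : NP\PP
    [3,4] "which" : (S\(S\NP))\NP

NP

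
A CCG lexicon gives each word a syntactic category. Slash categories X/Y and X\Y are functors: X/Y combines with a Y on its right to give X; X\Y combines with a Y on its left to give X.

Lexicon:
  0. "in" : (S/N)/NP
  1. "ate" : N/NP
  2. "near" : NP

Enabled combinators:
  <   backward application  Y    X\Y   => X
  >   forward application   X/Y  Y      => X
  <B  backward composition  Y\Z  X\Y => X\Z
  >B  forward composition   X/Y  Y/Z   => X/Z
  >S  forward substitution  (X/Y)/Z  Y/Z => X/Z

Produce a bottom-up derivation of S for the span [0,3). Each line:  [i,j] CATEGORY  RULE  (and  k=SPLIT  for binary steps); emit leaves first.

[0,3] S   >
  [0,2] S/NP   >S
    [0,1] "in" : (S/N)/NP
    [1,2] "ate" : N/NP
  [2,3] "near" : NP

[0,1] (S/N)/NP  lex  "in"
[1,2] N/NP  lex  "ate"
[0,2] S/NP  >S  k=1
[2,3] NP  lex  "near"
[0,3] S  >  k=2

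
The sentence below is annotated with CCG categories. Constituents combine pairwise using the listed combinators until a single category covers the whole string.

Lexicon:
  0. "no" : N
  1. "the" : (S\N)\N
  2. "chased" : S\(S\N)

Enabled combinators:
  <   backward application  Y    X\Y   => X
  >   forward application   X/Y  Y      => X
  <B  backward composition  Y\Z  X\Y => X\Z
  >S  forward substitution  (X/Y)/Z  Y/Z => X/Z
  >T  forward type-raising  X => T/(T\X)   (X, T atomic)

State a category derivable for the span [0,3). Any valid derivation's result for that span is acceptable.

[0,3] S   <
  [0,2] S\N   <
    [0,1] "no" : N
    [1,2] "the" : (S\N)\N
  [2,3] "chased" : S\(S\N)

S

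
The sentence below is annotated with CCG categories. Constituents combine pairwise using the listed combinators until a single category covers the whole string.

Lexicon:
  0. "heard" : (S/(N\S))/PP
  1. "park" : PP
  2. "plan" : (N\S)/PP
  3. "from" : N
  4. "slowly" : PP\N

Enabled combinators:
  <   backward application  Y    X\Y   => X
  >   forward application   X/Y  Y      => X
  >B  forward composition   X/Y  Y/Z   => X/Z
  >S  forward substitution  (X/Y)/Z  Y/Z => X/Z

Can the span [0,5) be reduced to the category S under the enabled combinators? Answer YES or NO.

[0,5] S   >
  [0,2] S/(N\S)   >
    [0,1] "heard" : (S/(N\S))/PP
    [1,2] "park" : PP
  [2,5] N\S   >
    [2,3] "plan" : (N\S)/PP
    [3,5] PP   <
      [3,4] "from" : N
      [4,5] "slowly" : PP\N

YES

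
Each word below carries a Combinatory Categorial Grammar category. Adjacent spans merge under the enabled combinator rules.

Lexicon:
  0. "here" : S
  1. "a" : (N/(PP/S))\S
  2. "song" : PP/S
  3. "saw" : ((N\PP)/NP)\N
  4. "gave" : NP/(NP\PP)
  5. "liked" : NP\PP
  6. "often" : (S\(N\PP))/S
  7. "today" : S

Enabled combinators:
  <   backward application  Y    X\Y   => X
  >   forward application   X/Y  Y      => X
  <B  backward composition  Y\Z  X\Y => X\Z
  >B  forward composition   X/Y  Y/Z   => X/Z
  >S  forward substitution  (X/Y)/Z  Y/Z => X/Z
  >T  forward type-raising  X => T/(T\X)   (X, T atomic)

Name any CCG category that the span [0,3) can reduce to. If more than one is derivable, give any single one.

N

[0,8] S   <
  [0,6] N\PP   >
    [0,4] (N\PP)/NP   <
      [0,3] N   >
        [0,2] N/(PP/S)   <
          [0,1] "here" : S
          [1,2] "a" : (N/(PP/S))\S
        [2,3] "song" : PP/S
      [3,4] "saw" : ((N\PP)/NP)\N
    [4,6] NP   >
      [4,5] "gave" : NP/(NP\PP)
      [5,6] "liked" : NP\PP
  [6,8] S\(N\PP)   >
    [6,7] "often" : (S\(N\PP))/S
    [7,8] "today" : S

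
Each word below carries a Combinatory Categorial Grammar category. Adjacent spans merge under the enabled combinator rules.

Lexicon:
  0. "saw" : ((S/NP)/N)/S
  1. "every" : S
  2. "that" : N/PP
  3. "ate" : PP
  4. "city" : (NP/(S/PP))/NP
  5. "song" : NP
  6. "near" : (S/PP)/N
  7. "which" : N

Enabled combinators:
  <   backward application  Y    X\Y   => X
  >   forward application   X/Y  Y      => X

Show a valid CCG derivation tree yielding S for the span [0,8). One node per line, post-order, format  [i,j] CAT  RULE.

[0,8] S   >
  [0,4] S/NP   >
    [0,2] (S/NP)/N   >
      [0,1] "saw" : ((S/NP)/N)/S
      [1,2] "every" : S
    [2,4] N   >
      [2,3] "that" : N/PP
      [3,4] "ate" : PP
  [4,8] NP   >
    [4,6] NP/(S/PP)   >
      [4,5] "city" : (NP/(S/PP))/NP
      [5,6] "song" : NP
    [6,8] S/PP   >
      [6,7] "near" : (S/PP)/N
      [7,8] "which" : N

[0,1] ((S/NP)/N)/S  lex  "saw"
[1,2] S  lex  "every"
[0,2] (S/NP)/N  >  k=1
[2,3] N/PP  lex  "that"
[3,4] PP  lex  "ate"
[2,4] N  >  k=3
[0,4] S/NP  >  k=2
[4,5] (NP/(S/PP))/NP  lex  "city"
[5,6] NP  lex  "song"
[4,6] NP/(S/PP)  >  k=5
[6,7] (S/PP)/N  lex  "near"
[7,8] N  lex  "which"
[6,8] S/PP  >  k=7
[4,8] NP  >  k=6
[0,8] S  >  k=4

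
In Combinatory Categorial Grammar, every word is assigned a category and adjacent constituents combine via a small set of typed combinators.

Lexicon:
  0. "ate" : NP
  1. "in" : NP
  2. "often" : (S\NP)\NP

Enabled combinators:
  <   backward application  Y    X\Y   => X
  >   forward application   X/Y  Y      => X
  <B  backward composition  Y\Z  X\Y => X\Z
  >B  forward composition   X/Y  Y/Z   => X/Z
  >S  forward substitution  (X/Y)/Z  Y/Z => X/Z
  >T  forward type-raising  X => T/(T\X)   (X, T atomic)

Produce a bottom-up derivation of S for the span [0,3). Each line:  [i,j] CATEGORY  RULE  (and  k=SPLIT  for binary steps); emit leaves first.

[0,1] NP  lex  "ate"
[1,2] NP  lex  "in"
[2,3] (S\NP)\NP  lex  "often"
[1,3] S\NP  <  k=2
[0,3] S  <  k=1

[0,3] S   <
  [0,1] "ate" : NP
  [1,3] S\NP   <
    [1,2] "in" : NP
    [2,3] "often" : (S\NP)\NP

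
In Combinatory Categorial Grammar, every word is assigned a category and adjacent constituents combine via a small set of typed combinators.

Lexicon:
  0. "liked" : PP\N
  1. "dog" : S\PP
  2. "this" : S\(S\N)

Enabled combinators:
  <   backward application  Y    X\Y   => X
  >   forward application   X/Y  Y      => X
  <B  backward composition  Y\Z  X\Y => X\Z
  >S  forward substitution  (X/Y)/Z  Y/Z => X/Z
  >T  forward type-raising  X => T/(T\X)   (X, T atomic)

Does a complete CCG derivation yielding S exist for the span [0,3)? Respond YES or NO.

[0,3] S   <
  [0,2] S\N   <B
    [0,1] "liked" : PP\N
    [1,2] "dog" : S\PP
  [2,3] "this" : S\(S\N)

YES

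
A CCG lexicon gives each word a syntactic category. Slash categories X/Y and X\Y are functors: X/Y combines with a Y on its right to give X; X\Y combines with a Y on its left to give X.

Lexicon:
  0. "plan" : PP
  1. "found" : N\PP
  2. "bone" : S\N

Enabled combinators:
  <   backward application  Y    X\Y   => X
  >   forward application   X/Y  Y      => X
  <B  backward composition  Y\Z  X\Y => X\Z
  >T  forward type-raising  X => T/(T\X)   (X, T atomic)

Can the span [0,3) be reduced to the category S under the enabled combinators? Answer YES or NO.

[0,3] S   <
  [0,1] "plan" : PP
  [1,3] S\PP   <B
    [1,2] "found" : N\PP
    [2,3] "bone" : S\N

YES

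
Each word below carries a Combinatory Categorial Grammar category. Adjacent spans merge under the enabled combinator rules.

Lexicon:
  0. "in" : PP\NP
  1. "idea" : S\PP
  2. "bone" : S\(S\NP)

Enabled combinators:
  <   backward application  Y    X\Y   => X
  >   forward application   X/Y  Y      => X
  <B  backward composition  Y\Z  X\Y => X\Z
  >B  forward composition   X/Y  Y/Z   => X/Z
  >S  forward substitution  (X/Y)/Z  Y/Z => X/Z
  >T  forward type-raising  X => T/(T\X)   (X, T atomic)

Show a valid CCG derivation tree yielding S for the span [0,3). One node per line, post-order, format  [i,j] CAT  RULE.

[0,3] S   <
  [0,2] S\NP   <B
    [0,1] "in" : PP\NP
    [1,2] "idea" : S\PP
  [2,3] "bone" : S\(S\NP)

[0,1] PP\NP  lex  "in"
[1,2] S\PP  lex  "idea"
[0,2] S\NP  <B  k=1
[2,3] S\(S\NP)  lex  "bone"
[0,3] S  <  k=2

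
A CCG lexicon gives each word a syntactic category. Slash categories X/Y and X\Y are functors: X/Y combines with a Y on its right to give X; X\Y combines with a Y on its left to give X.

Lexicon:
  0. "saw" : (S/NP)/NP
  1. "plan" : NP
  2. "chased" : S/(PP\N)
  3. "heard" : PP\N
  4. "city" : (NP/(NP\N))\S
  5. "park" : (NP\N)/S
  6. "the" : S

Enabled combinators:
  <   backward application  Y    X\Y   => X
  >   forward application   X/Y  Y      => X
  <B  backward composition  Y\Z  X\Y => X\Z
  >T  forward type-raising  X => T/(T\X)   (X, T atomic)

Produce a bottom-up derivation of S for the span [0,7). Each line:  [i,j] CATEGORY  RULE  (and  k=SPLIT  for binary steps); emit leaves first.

[0,7] S   >
  [0,2] S/NP   >
    [0,1] "saw" : (S/NP)/NP
    [1,2] "plan" : NP
  [2,7] NP   >
    [2,5] NP/(NP\N)   <
      [2,4] S   >
        [2,3] "chased" : S/(PP\N)
        [3,4] "heard" : PP\N
      [4,5] "city" : (NP/(NP\N))\S
    [5,7] NP\N   >
      [5,6] "park" : (NP\N)/S
      [6,7] "the" : S

[0,1] (S/NP)/NP  lex  "saw"
[1,2] NP  lex  "plan"
[0,2] S/NP  >  k=1
[2,3] S/(PP\N)  lex  "chased"
[3,4] PP\N  lex  "heard"
[2,4] S  >  k=3
[4,5] (NP/(NP\N))\S  lex  "city"
[2,5] NP/(NP\N)  <  k=4
[5,6] (NP\N)/S  lex  "park"
[6,7] S  lex  "the"
[5,7] NP\N  >  k=6
[2,7] NP  >  k=5
[0,7] S  >  k=2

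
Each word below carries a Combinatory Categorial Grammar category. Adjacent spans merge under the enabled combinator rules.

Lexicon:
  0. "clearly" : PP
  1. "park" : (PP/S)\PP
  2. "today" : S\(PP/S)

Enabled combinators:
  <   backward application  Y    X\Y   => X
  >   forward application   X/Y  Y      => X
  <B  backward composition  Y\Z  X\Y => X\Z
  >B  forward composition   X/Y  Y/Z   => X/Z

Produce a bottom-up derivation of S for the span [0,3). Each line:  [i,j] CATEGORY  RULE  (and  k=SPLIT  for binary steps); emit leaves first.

[0,1] PP  lex  "clearly"
[1,2] (PP/S)\PP  lex  "park"
[0,2] PP/S  <  k=1
[2,3] S\(PP/S)  lex  "today"
[0,3] S  <  k=2

[0,3] S   <
  [0,2] PP/S   <
    [0,1] "clearly" : PP
    [1,2] "park" : (PP/S)\PP
  [2,3] "today" : S\(PP/S)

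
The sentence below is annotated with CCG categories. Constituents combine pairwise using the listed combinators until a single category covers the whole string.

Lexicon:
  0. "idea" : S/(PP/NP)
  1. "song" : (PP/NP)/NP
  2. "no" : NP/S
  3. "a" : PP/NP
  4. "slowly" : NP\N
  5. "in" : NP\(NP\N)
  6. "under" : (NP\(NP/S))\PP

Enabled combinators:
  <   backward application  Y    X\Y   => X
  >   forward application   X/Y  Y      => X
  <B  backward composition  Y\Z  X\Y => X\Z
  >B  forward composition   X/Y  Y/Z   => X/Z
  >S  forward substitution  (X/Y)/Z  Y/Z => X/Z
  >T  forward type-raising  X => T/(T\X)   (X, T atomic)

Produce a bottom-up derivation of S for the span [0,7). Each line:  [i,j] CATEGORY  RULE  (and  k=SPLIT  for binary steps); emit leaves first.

[0,1] S/(PP/NP)  lex  "idea"
[1,2] (PP/NP)/NP  lex  "song"
[2,3] NP/S  lex  "no"
[3,4] PP/NP  lex  "a"
[4,5] NP\N  lex  "slowly"
[5,6] NP\(NP\N)  lex  "in"
[4,6] NP  <  k=5
[3,6] PP  >  k=4
[6,7] (NP\(NP/S))\PP  lex  "under"
[3,7] NP\(NP/S)  <  k=6
[2,7] NP  <  k=3
[1,7] PP/NP  >  k=2
[0,7] S  >  k=1

[0,7] S   >
  [0,1] "idea" : S/(PP/NP)
  [1,7] PP/NP   >
    [1,2] "song" : (PP/NP)/NP
    [2,7] NP   <
      [2,3] "no" : NP/S
      [3,7] NP\(NP/S)   <
        [3,6] PP   >
          [3,4] "a" : PP/NP
          [4,6] NP   <
            [4,5] "slowly" : NP\N
            [5,6] "in" : NP\(NP\N)
        [6,7] "under" : (NP\(NP/S))\PP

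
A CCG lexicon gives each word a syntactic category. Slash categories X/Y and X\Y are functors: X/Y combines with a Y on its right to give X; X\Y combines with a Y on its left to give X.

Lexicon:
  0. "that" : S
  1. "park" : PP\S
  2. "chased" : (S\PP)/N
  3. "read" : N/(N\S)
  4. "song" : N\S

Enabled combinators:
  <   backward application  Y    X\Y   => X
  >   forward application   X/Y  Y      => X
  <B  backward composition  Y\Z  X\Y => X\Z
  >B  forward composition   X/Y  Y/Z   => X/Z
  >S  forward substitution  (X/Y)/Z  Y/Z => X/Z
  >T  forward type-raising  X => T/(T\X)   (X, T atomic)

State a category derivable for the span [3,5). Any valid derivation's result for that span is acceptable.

[0,5] S   <
  [0,2] PP   <
    [0,1] "that" : S
    [1,2] "park" : PP\S
  [2,5] S\PP   >
    [2,3] "chased" : (S\PP)/N
    [3,5] N   >
      [3,4] "read" : N/(N\S)
      [4,5] "song" : N\S

N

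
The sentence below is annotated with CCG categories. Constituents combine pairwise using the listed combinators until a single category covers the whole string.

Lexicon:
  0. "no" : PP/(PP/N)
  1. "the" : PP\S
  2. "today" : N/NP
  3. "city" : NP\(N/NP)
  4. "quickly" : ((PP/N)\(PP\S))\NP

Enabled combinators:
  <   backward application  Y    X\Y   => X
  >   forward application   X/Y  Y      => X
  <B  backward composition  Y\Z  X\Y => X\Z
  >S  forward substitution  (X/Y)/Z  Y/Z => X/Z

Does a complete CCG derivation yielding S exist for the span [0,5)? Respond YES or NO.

NO

PP/(PP/N) PP\S N/NP NP\(N/NP) ((PP/N)\(PP\S))\NP
CKY chart[0,5] = {PP}; S ∉ chart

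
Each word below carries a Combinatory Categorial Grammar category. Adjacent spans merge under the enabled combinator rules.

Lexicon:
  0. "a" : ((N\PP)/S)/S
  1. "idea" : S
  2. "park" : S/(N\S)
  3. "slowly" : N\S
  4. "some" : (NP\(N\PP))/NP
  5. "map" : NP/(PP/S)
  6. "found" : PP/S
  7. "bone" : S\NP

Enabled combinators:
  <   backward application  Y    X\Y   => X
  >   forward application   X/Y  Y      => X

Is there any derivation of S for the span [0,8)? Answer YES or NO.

YES

[0,8] S   <
  [0,7] NP   <
    [0,4] N\PP   >
      [0,2] (N\PP)/S   >
        [0,1] "a" : ((N\PP)/S)/S
        [1,2] "idea" : S
      [2,4] S   >
        [2,3] "park" : S/(N\S)
        [3,4] "slowly" : N\S
    [4,7] NP\(N\PP)   >
      [4,5] "some" : (NP\(N\PP))/NP
      [5,7] NP   >
        [5,6] "map" : NP/(PP/S)
        [6,7] "found" : PP/S
  [7,8] "bone" : S\NP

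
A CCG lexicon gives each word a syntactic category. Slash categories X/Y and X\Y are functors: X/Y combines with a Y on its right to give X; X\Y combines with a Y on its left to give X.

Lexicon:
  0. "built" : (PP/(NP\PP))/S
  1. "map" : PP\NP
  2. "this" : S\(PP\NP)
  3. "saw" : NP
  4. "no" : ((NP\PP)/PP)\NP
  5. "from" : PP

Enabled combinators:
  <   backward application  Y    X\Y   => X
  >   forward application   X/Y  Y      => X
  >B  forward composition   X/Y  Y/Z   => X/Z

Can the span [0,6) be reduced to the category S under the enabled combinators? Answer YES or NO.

(PP/(NP\PP))/S PP\NP S\(PP\NP) NP ((NP\PP)/PP)\NP PP
CKY chart[0,6] = {PP}; S ∉ chart

NO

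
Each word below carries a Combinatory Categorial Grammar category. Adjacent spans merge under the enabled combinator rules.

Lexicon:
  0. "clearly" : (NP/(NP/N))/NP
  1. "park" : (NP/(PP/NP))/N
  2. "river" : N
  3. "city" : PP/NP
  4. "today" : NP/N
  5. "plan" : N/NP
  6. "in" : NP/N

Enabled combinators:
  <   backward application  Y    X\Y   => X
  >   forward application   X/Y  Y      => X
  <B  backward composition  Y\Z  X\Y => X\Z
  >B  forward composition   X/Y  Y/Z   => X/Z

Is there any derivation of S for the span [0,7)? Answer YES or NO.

NO

(NP/(NP/N))/NP (NP/(PP/NP))/N N PP/NP NP/N N/NP NP/N
CKY chart[0,7] = {NP}; S ∉ chart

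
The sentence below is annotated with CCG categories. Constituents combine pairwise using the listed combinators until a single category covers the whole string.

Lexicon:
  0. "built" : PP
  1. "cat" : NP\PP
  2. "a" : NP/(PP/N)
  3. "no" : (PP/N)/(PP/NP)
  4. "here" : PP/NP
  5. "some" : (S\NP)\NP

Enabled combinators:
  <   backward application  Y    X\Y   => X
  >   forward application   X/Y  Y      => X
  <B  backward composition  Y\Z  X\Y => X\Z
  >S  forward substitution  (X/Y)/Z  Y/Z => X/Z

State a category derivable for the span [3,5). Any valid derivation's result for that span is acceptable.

PP/N

[0,6] S   <
  [0,2] NP   <
    [0,1] "built" : PP
    [1,2] "cat" : NP\PP
  [2,6] S\NP   <
    [2,5] NP   >
      [2,3] "a" : NP/(PP/N)
      [3,5] PP/N   >
        [3,4] "no" : (PP/N)/(PP/NP)
        [4,5] "here" : PP/NP
    [5,6] "some" : (S\NP)\NP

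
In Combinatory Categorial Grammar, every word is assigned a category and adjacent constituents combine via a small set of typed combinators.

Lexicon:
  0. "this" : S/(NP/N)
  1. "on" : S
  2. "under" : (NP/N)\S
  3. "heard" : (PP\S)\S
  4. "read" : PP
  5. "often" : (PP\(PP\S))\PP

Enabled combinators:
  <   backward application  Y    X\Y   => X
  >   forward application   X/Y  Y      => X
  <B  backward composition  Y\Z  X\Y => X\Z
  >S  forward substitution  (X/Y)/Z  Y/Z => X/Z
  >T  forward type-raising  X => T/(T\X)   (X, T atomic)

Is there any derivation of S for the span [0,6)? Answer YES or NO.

S/(NP/N) S (NP/N)\S (PP\S)\S PP (PP\(PP\S))\PP
CKY chart[0,6] = {N/(N\PP), NP/(NP\PP), PP, PP/(PP\PP), S/(S\PP)}; S ∉ chart

NO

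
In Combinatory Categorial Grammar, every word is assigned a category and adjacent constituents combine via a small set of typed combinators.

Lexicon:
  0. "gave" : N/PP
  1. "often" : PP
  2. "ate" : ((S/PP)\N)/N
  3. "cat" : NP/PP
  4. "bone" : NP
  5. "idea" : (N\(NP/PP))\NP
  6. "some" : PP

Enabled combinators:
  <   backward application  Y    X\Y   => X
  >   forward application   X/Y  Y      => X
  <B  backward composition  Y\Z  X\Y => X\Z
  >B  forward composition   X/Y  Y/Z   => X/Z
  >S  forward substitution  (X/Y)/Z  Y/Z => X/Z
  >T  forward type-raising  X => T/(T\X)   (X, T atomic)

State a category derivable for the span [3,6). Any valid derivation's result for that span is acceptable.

[0,7] S   >
  [0,6] S/PP   <
    [0,2] N   >
      [0,1] "gave" : N/PP
      [1,2] "often" : PP
    [2,6] (S/PP)\N   >
      [2,3] "ate" : ((S/PP)\N)/N
      [3,6] N   <
        [3,4] "cat" : NP/PP
        [4,6] N\(NP/PP)   <
          [4,5] "bone" : NP
          [5,6] "idea" : (N\(NP/PP))\NP
  [6,7] "some" : PP

N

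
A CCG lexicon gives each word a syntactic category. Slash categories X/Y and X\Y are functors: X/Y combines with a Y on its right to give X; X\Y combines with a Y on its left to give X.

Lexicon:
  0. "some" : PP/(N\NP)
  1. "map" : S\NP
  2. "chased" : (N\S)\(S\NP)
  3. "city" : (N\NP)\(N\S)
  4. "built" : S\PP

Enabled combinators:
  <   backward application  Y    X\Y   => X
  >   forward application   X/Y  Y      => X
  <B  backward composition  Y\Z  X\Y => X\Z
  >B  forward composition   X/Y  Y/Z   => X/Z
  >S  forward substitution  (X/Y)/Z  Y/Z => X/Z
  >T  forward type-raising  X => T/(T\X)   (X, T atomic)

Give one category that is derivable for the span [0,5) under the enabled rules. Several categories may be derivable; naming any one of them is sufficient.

[0,5] S   <
  [0,4] PP   >
    [0,1] "some" : PP/(N\NP)
    [1,4] N\NP   <
      [1,3] N\S   <
        [1,2] "map" : S\NP
        [2,3] "chased" : (N\S)\(S\NP)
      [3,4] "city" : (N\NP)\(N\S)
  [4,5] "built" : S\PP

S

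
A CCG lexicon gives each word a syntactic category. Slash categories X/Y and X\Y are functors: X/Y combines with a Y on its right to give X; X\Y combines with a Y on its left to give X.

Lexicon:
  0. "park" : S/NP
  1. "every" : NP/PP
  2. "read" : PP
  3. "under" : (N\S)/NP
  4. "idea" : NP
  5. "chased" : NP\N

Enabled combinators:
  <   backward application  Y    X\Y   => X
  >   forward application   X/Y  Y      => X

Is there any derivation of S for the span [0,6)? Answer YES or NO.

NO

S/NP NP/PP PP (N\S)/NP NP NP\N
CKY chart[0,6] = {NP}; S ∉ chart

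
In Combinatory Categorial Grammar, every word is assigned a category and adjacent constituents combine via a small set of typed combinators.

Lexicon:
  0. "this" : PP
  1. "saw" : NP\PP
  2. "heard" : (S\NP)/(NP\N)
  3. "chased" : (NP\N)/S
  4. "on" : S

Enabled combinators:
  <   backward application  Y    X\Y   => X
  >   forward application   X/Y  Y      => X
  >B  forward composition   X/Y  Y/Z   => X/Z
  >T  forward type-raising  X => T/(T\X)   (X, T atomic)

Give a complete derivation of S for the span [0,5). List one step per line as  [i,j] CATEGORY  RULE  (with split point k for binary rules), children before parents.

[0,5] S   <
  [0,2] NP   <
    [0,1] "this" : PP
    [1,2] "saw" : NP\PP
  [2,5] S\NP   >
    [2,3] "heard" : (S\NP)/(NP\N)
    [3,5] NP\N   >
      [3,4] "chased" : (NP\N)/S
      [4,5] "on" : S

[0,1] PP  lex  "this"
[1,2] NP\PP  lex  "saw"
[0,2] NP  <  k=1
[2,3] (S\NP)/(NP\N)  lex  "heard"
[3,4] (NP\N)/S  lex  "chased"
[4,5] S  lex  "on"
[3,5] NP\N  >  k=4
[2,5] S\NP  >  k=3
[0,5] S  <  k=2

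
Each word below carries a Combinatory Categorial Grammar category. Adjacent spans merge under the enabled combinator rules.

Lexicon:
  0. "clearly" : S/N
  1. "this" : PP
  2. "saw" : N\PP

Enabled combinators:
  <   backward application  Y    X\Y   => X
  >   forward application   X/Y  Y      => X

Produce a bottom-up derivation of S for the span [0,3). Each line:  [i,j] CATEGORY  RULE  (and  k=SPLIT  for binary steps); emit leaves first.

[0,3] S   >
  [0,1] "clearly" : S/N
  [1,3] N   <
    [1,2] "this" : PP
    [2,3] "saw" : N\PP

[0,1] S/N  lex  "clearly"
[1,2] PP  lex  "this"
[2,3] N\PP  lex  "saw"
[1,3] N  <  k=2
[0,3] S  >  k=1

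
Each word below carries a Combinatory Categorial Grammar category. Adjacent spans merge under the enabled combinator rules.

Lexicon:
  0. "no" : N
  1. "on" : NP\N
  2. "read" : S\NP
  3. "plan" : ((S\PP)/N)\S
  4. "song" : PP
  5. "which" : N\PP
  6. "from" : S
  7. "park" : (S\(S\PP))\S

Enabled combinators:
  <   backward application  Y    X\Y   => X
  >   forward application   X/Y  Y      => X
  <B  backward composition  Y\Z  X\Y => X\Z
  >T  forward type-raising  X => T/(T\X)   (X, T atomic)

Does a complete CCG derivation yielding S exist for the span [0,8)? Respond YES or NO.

YES

[0,8] S   <
  [0,6] S\PP   >
    [0,4] (S\PP)/N   <
      [0,3] S   >
        [0,1] S/(S\N)   >T
          [0,1] "no" : N
        [1,3] S\N   <B
          [1,2] "on" : NP\N
          [2,3] "read" : S\NP
      [3,4] "plan" : ((S\PP)/N)\S
    [4,6] N   <
      [4,5] "song" : PP
      [5,6] "which" : N\PP
  [6,8] S\(S\PP)   <
    [6,7] "from" : S
    [7,8] "park" : (S\(S\PP))\S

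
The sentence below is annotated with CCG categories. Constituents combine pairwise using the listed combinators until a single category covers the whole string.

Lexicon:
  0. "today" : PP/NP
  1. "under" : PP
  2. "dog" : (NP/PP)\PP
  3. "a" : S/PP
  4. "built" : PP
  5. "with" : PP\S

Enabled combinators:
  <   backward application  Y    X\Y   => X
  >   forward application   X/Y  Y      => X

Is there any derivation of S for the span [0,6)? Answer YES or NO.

NO

PP/NP PP (NP/PP)\PP S/PP PP PP\S
CKY chart[0,6] = {PP}; S ∉ chart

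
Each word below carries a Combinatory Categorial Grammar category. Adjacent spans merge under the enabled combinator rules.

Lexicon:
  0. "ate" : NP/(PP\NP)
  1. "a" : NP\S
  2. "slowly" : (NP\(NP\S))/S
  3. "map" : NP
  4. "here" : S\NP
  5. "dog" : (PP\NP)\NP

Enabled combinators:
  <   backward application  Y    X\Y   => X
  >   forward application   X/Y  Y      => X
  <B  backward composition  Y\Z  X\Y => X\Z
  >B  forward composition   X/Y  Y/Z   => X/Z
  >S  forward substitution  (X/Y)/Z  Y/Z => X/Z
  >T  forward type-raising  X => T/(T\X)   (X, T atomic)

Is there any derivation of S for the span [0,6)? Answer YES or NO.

NO

NP/(PP\NP) NP\S (NP\(NP\S))/S NP S\NP (PP\NP)\NP
CKY chart[0,6] = {N/(N\NP), NP, NP/(NP\NP), PP/(PP\NP), S/(S\NP)}; S ∉ chart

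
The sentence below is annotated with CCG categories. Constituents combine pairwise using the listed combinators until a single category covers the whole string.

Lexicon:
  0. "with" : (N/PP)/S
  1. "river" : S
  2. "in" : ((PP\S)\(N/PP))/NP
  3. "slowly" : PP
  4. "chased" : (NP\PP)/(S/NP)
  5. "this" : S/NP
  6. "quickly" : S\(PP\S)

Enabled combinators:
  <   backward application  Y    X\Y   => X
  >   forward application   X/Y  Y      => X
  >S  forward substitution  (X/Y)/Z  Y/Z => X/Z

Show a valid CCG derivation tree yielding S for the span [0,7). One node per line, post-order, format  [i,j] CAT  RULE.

[0,7] S   <
  [0,6] PP\S   <
    [0,2] N/PP   >
      [0,1] "with" : (N/PP)/S
      [1,2] "river" : S
    [2,6] (PP\S)\(N/PP)   >
      [2,3] "in" : ((PP\S)\(N/PP))/NP
      [3,6] NP   <
        [3,4] "slowly" : PP
        [4,6] NP\PP   >
          [4,5] "chased" : (NP\PP)/(S/NP)
          [5,6] "this" : S/NP
  [6,7] "quickly" : S\(PP\S)

[0,1] (N/PP)/S  lex  "with"
[1,2] S  lex  "river"
[0,2] N/PP  >  k=1
[2,3] ((PP\S)\(N/PP))/NP  lex  "in"
[3,4] PP  lex  "slowly"
[4,5] (NP\PP)/(S/NP)  lex  "chased"
[5,6] S/NP  lex  "this"
[4,6] NP\PP  >  k=5
[3,6] NP  <  k=4
[2,6] (PP\S)\(N/PP)  >  k=3
[0,6] PP\S  <  k=2
[6,7] S\(PP\S)  lex  "quickly"
[0,7] S  <  k=6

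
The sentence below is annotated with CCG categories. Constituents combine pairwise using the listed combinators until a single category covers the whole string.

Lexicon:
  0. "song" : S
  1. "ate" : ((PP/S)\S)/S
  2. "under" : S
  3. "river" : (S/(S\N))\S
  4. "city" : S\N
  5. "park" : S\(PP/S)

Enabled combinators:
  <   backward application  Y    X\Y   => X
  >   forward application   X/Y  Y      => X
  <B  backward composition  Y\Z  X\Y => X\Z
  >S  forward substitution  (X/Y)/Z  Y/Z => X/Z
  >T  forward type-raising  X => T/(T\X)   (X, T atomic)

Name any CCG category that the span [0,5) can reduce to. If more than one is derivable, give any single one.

[0,6] S   <
  [0,5] PP/S   <
    [0,1] "song" : S
    [1,5] (PP/S)\S   >
      [1,2] "ate" : ((PP/S)\S)/S
      [2,5] S   >
        [2,4] S/(S\N)   <
          [2,3] "under" : S
          [3,4] "river" : (S/(S\N))\S
        [4,5] "city" : S\N
  [5,6] "park" : S\(PP/S)

PP/S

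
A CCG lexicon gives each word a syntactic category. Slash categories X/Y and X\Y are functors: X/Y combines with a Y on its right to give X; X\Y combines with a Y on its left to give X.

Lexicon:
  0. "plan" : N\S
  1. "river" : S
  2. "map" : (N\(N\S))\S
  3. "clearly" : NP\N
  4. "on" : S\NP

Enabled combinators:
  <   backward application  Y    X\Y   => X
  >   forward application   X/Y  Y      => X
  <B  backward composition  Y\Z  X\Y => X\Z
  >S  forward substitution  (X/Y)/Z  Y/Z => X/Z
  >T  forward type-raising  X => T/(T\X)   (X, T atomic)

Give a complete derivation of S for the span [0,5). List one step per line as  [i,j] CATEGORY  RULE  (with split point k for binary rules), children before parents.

[0,5] S   <
  [0,3] N   <
    [0,1] "plan" : N\S
    [1,3] N\(N\S)   <
      [1,2] "river" : S
      [2,3] "map" : (N\(N\S))\S
  [3,5] S\N   <B
    [3,4] "clearly" : NP\N
    [4,5] "on" : S\NP

[0,1] N\S  lex  "plan"
[1,2] S  lex  "river"
[2,3] (N\(N\S))\S  lex  "map"
[1,3] N\(N\S)  <  k=2
[0,3] N  <  k=1
[3,4] NP\N  lex  "clearly"
[4,5] S\NP  lex  "on"
[3,5] S\N  <B  k=4
[0,5] S  <  k=3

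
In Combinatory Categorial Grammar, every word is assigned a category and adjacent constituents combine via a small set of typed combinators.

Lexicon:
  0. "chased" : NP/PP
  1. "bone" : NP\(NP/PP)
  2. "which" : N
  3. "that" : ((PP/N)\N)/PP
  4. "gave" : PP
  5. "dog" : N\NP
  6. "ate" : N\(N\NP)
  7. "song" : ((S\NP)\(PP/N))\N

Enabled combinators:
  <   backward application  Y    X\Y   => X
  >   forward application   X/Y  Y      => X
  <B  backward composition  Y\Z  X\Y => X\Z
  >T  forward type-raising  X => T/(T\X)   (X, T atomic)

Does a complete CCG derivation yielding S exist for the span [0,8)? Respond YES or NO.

[0,8] S   <
  [0,2] NP   <
    [0,1] "chased" : NP/PP
    [1,2] "bone" : NP\(NP/PP)
  [2,8] S\NP   <
    [2,5] PP/N   <
      [2,3] "which" : N
      [3,5] (PP/N)\N   >
        [3,4] "that" : ((PP/N)\N)/PP
        [4,5] "gave" : PP
    [5,8] (S\NP)\(PP/N)   <
      [5,7] N   <
        [5,6] "dog" : N\NP
        [6,7] "ate" : N\(N\NP)
      [7,8] "song" : ((S\NP)\(PP/N))\N

YES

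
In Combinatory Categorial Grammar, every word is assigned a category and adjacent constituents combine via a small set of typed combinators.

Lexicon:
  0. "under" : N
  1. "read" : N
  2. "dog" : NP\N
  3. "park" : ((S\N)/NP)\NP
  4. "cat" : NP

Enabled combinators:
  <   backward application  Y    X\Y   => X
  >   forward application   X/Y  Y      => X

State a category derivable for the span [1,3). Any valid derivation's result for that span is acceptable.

NP

[0,5] S   <
  [0,1] "under" : N
  [1,5] S\N   >
    [1,4] (S\N)/NP   <
      [1,3] NP   <
        [1,2] "read" : N
        [2,3] "dog" : NP\N
      [3,4] "park" : ((S\N)/NP)\NP
    [4,5] "cat" : NP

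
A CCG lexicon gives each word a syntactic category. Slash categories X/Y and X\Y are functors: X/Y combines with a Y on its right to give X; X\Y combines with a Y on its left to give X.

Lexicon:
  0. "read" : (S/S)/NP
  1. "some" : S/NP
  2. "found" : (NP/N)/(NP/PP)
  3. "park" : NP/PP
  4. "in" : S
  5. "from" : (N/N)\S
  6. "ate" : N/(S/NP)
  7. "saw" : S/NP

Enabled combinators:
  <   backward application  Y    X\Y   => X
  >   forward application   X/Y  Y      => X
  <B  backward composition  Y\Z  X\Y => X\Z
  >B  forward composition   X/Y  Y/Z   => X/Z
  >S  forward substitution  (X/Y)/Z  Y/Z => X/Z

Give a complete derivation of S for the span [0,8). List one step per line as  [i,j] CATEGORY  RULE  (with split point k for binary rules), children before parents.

[0,8] S   >
  [0,2] S/NP   >S
    [0,1] "read" : (S/S)/NP
    [1,2] "some" : S/NP
  [2,8] NP   >
    [2,6] NP/N   >B
      [2,4] NP/N   >
        [2,3] "found" : (NP/N)/(NP/PP)
        [3,4] "park" : NP/PP
      [4,6] N/N   <
        [4,5] "in" : S
        [5,6] "from" : (N/N)\S
    [6,8] N   >
      [6,7] "ate" : N/(S/NP)
      [7,8] "saw" : S/NP

[0,1] (S/S)/NP  lex  "read"
[1,2] S/NP  lex  "some"
[0,2] S/NP  >S  k=1
[2,3] (NP/N)/(NP/PP)  lex  "found"
[3,4] NP/PP  lex  "park"
[2,4] NP/N  >  k=3
[4,5] S  lex  "in"
[5,6] (N/N)\S  lex  "from"
[4,6] N/N  <  k=5
[2,6] NP/N  >B  k=4
[6,7] N/(S/NP)  lex  "ate"
[7,8] S/NP  lex  "saw"
[6,8] N  >  k=7
[2,8] NP  >  k=6
[0,8] S  >  k=2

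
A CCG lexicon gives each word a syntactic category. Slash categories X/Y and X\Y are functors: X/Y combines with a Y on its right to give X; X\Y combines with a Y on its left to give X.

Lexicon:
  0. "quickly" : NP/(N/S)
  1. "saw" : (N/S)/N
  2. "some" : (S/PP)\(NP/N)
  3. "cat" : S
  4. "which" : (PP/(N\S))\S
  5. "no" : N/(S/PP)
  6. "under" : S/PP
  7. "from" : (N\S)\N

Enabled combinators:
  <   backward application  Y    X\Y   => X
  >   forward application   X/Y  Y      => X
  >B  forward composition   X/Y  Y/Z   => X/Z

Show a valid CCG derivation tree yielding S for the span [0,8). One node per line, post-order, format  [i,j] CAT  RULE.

[0,8] S   >
  [0,3] S/PP   <
    [0,2] NP/N   >B
      [0,1] "quickly" : NP/(N/S)
      [1,2] "saw" : (N/S)/N
    [2,3] "some" : (S/PP)\(NP/N)
  [3,8] PP   >
    [3,5] PP/(N\S)   <
      [3,4] "cat" : S
      [4,5] "which" : (PP/(N\S))\S
    [5,8] N\S   <
      [5,7] N   >
        [5,6] "no" : N/(S/PP)
        [6,7] "under" : S/PP
      [7,8] "from" : (N\S)\N

[0,1] NP/(N/S)  lex  "quickly"
[1,2] (N/S)/N  lex  "saw"
[0,2] NP/N  >B  k=1
[2,3] (S/PP)\(NP/N)  lex  "some"
[0,3] S/PP  <  k=2
[3,4] S  lex  "cat"
[4,5] (PP/(N\S))\S  lex  "which"
[3,5] PP/(N\S)  <  k=4
[5,6] N/(S/PP)  lex  "no"
[6,7] S/PP  lex  "under"
[5,7] N  >  k=6
[7,8] (N\S)\N  lex  "from"
[5,8] N\S  <  k=7
[3,8] PP  >  k=5
[0,8] S  >  k=3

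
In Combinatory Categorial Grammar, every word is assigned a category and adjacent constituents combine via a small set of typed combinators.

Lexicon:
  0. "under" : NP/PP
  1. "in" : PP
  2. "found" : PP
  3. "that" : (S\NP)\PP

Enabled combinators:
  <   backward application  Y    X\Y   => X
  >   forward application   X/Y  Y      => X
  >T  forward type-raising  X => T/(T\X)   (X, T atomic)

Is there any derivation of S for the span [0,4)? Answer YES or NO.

[0,4] S   <
  [0,2] NP   >
    [0,1] "under" : NP/PP
    [1,2] "in" : PP
  [2,4] S\NP   <
    [2,3] "found" : PP
    [3,4] "that" : (S\NP)\PP

YES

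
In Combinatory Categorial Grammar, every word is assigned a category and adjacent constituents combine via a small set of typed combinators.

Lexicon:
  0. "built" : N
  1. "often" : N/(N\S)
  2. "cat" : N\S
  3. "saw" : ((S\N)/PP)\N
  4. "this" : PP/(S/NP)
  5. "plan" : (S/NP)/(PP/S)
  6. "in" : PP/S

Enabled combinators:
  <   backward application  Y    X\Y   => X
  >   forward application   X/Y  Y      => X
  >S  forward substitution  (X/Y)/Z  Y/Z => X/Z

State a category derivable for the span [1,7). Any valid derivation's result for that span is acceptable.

S\N

[0,7] S   <
  [0,1] "built" : N
  [1,7] S\N   >
    [1,4] (S\N)/PP   <
      [1,3] N   >
        [1,2] "often" : N/(N\S)
        [2,3] "cat" : N\S
      [3,4] "saw" : ((S\N)/PP)\N
    [4,7] PP   >
      [4,5] "this" : PP/(S/NP)
      [5,7] S/NP   >
        [5,6] "plan" : (S/NP)/(PP/S)
        [6,7] "in" : PP/S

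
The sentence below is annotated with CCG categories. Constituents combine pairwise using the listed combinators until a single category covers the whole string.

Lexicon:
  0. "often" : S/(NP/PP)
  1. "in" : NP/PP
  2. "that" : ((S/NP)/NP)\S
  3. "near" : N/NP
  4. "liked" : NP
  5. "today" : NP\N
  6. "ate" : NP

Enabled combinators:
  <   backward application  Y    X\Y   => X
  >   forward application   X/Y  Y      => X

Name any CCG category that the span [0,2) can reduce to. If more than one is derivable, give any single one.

[0,7] S   >
  [0,6] S/NP   >
    [0,3] (S/NP)/NP   <
      [0,2] S   >
        [0,1] "often" : S/(NP/PP)
        [1,2] "in" : NP/PP
      [2,3] "that" : ((S/NP)/NP)\S
    [3,6] NP   <
      [3,5] N   >
        [3,4] "near" : N/NP
        [4,5] "liked" : NP
      [5,6] "today" : NP\N
  [6,7] "ate" : NP

S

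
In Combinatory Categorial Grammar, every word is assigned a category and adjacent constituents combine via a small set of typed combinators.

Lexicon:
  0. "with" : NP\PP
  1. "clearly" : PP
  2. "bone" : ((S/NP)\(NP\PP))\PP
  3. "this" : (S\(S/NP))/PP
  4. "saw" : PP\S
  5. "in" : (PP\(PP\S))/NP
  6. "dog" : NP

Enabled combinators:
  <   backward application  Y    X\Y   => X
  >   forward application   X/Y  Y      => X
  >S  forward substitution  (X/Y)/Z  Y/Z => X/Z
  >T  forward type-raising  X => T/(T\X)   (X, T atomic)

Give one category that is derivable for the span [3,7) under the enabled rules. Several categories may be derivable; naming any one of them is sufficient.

S\(S/NP)

[0,7] S   <
  [0,3] S/NP   <
    [0,1] "with" : NP\PP
    [1,3] (S/NP)\(NP\PP)   <
      [1,2] "clearly" : PP
      [2,3] "bone" : ((S/NP)\(NP\PP))\PP
  [3,7] S\(S/NP)   >
    [3,4] "this" : (S\(S/NP))/PP
    [4,7] PP   <
      [4,5] "saw" : PP\S
      [5,7] PP\(PP\S)   >
        [5,6] "in" : (PP\(PP\S))/NP
        [6,7] "dog" : NP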